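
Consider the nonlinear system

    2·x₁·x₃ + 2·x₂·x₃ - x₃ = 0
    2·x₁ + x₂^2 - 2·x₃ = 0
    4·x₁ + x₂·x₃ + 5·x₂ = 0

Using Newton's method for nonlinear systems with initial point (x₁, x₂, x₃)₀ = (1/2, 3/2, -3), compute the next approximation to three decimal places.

At (1/2, 3/2, -3): F = (-9.000, 9.250, 5.000).
Jacobian J = [[2·x₃, 2·x₃, 2·x₁ + 2·x₂ - 1], [2, 2·x₂, -2], [4, x₃ + 5, x₂]].
At the point, J = [[-6.000, -6.000, 3.000], [2.000, 3.000, -2.000], [4.000, 2.000, 1.500]] (det J = -9.000).
Solving J·Δ = −F gives Δ = (8.583, -13.917, -7.667).
Then the next iterate is (x₁, x₂, x₃)₁ = (9.083, -12.417, -10.667).

(9.083, -12.417, -10.667)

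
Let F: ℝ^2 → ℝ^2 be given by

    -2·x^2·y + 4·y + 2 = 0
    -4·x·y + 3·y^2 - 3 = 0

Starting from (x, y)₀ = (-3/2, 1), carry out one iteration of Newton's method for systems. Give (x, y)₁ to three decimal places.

At (-3/2, 1): F = (1.500, 6.000).
Jacobian J = [[-4·x·y, -2·x^2 + 4], [-4·y, -4·x + 6·y]].
At the point, J = [[6.000, -0.500], [-4.000, 12.000]] (det J = 70.000).
Solving J·Δ = −F gives Δ = (-0.300, -0.600).
Then the next iterate is (x, y)₁ = (-1.800, 0.400).

(-1.800, 0.400)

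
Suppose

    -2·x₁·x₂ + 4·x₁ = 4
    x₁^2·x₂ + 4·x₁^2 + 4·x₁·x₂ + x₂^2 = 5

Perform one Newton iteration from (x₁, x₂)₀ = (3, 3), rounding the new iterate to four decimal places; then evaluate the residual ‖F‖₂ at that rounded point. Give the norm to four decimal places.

27.2355

At (3, 3): F = (-10.0000, 103.0000).
Jacobian J = [[-2·x₂ + 4, -2·x₁], [2·x₁·x₂ + 8·x₁ + 4·x₂, x₁^2 + 4·x₁ + 2·x₂]].
At the point, J = [[-2.0000, -6.0000], [54.0000, 27.0000]] (det J = 270.0000).
Solving J·Δ = −F gives Δ = (-1.2889, -1.2370).
Then the next iterate is (x₁, x₂)₁ = (1.7111, 1.7630).
Re-evaluating at (1.7111, 1.7630): F = (-3.188939, 27.048122), so ‖F‖₂ = 27.2355.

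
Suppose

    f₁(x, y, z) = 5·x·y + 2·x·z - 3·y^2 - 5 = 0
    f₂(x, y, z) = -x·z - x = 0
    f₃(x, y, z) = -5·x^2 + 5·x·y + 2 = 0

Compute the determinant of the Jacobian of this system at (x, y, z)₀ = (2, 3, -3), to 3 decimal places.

180.000

J = [[5·y + 2·z, 5·x - 6·y, 2·x], [-z - 1, 0, -x], [-10·x + 5·y, 5·x, 0]].
At the point, J = [[9.000, -8.000, 4.000], [2.000, 0.000, -2.000], [-5.000, 10.000, 0.000]].
det J = 180.000.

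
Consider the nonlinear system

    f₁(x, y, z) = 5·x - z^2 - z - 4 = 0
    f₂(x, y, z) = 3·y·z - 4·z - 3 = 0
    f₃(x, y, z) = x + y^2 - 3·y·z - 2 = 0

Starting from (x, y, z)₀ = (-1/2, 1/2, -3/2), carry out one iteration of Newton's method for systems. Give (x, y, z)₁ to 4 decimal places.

(0.7590, 0.4013, -1.0224)

At (-1/2, 1/2, -3/2): F = (-7.2500, 0.7500, 0.0000).
Jacobian J = [[5, 0, -2·z - 1], [0, 3·z, 3·y - 4], [1, 2·y - 3·z, -3·y]].
At the point, J = [[5.0000, 0.0000, 2.0000], [0.0000, -4.5000, -2.5000], [1.0000, 5.5000, -1.5000]] (det J = 111.5000).
Solving J·Δ = −F gives Δ = (1.2590, -0.0987, 0.4776).
Then the next iterate is (x, y, z)₁ = (0.7590, 0.4013, -1.0224).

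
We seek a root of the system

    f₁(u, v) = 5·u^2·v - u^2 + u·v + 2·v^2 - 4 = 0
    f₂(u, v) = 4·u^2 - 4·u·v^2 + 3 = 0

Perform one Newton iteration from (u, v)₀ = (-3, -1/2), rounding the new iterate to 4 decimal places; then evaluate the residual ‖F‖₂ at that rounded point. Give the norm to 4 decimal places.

At (-3, -1/2): F = (-33.5000, 42.0000).
Jacobian J = [[10·u·v - 2·u + v, 5·u^2 + u + 4·v], [8·u - 4·v^2, -8·u·v]].
At the point, J = [[20.5000, 40.0000], [-25.0000, -12.0000]] (det J = 754.0000).
Solving J·Δ = −F gives Δ = (1.6950, -0.0312).
Then the next iterate is (u, v)₁ = (-1.3050, -0.5312).
Re-evaluating at (-1.3050, -0.5312): F = (-8.968697, 11.285045), so ‖F‖₂ = 14.4149.

14.4149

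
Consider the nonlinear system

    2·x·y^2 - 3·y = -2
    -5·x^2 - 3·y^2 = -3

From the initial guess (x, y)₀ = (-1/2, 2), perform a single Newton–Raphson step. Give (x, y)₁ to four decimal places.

(-0.1025, 1.3115)

At (-1/2, 2): F = (-8.0000, -10.2500).
Jacobian J = [[2·y^2, 4·x·y - 3], [-10·x, -6·y]].
At the point, J = [[8.0000, -7.0000], [5.0000, -12.0000]] (det J = -61.0000).
Solving J·Δ = −F gives Δ = (0.3975, -0.6885).
Then the next iterate is (x, y)₁ = (-0.1025, 1.3115).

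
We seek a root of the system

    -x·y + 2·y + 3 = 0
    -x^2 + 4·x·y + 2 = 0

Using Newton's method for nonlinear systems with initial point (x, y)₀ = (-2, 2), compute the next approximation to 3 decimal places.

(-2.500, -1.000)

At (-2, 2): F = (11.000, -18.000).
Jacobian J = [[-y, -x + 2], [-2·x + 4·y, 4·x]].
At the point, J = [[-2.000, 4.000], [12.000, -8.000]] (det J = -32.000).
Solving J·Δ = −F gives Δ = (-0.500, -3.000).
Then the next iterate is (x, y)₁ = (-2.500, -1.000).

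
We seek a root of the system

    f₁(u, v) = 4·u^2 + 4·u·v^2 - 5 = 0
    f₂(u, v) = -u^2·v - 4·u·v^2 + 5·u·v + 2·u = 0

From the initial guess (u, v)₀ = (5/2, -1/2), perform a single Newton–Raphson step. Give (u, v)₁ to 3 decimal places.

At (5/2, -1/2): F = (22.500, -0.625).
Jacobian J = [[8·u + 4·v^2, 8·u·v], [-2·u·v - 4·v^2 + 5·v + 2, -u^2 - 8·u·v + 5·u]].
At the point, J = [[21.000, -10.000], [1.000, 16.250]] (det J = 351.250).
Solving J·Δ = −F gives Δ = (-1.023, 0.101).
Then the next iterate is (u, v)₁ = (1.477, -0.399).

(1.477, -0.399)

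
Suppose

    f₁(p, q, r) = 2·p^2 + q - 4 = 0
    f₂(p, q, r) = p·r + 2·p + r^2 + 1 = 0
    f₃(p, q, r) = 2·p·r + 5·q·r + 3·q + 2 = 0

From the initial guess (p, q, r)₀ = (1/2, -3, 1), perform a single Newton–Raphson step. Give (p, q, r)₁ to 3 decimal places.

At (1/2, -3, 1): F = (-6.500, 3.500, -21.000).
Jacobian J = [[4·p, 1, 0], [r + 2, 0, p + 2·r], [2·r, 5·r + 3, 2·p + 5·q]].
At the point, J = [[2.000, 1.000, 0.000], [3.000, 0.000, 2.500], [2.000, 8.000, -14.000]] (det J = 7.000).
Solving J·Δ = −F gives Δ = (-18.071, 42.643, 20.286).
Then the next iterate is (p, q, r)₁ = (-17.571, 39.643, 21.286).

(-17.571, 39.643, 21.286)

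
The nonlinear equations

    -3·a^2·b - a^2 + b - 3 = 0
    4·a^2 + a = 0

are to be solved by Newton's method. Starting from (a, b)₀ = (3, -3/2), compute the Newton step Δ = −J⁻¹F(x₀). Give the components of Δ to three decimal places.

(-1.560, -0.222)

At (3, -3/2): F = (27.000, 39.000).
Jacobian J = [[-6·a·b - 2·a, -3·a^2 + 1], [8·a + 1, 0]].
At the point, J = [[21.000, -26.000], [25.000, 0.000]] (det J = 650.000).
Solving J·Δ = −F gives Δ = (-1.560, -0.222).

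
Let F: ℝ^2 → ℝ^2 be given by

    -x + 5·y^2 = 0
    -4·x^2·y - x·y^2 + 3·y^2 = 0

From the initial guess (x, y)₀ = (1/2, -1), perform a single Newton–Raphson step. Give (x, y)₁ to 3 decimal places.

At (1/2, -1): F = (4.500, 3.500).
Jacobian J = [[-1, 10·y], [-8·x·y - y^2, -4·x^2 - 2·x·y + 6·y]].
At the point, J = [[-1.000, -10.000], [3.000, -6.000]] (det J = 36.000).
Solving J·Δ = −F gives Δ = (-0.222, 0.472).
Then the next iterate is (x, y)₁ = (0.278, -0.528).

(0.278, -0.528)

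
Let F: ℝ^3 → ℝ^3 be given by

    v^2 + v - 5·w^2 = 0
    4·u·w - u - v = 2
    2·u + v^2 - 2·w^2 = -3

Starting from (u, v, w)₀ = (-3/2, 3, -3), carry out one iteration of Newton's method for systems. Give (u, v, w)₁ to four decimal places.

(-0.9434, 1.3396, -1.5126)

At (-3/2, 3, -3): F = (-33.0000, 14.5000, -9.0000).
Jacobian J = [[0, 2·v + 1, -10·w], [4·w - 1, -1, 4·u], [2, 2·v, -4·w]].
At the point, J = [[0.0000, 7.0000, 30.0000], [-13.0000, -1.0000, -6.0000], [2.0000, 6.0000, 12.0000]] (det J = -1272.0000).
Solving J·Δ = −F gives Δ = (0.5566, -1.6604, 1.4874).
Then the next iterate is (u, v, w)₁ = (-0.9434, 1.3396, -1.5126).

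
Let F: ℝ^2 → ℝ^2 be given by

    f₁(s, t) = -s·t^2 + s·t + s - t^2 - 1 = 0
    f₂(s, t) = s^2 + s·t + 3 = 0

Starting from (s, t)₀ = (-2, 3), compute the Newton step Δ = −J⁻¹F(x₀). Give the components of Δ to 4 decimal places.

At (-2, 3): F = (0.0000, 1.0000).
Jacobian J = [[-t^2 + t + 1, -2·s·t + s - 2·t], [2·s + t, s]].
At the point, J = [[-5.0000, 4.0000], [-1.0000, -2.0000]] (det J = 14.0000).
Solving J·Δ = −F gives Δ = (0.2857, 0.3571).

(0.2857, 0.3571)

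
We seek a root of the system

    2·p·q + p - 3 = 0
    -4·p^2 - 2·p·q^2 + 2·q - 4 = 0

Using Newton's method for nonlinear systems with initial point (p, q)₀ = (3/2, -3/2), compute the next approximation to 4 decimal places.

(1.4182, 0.4455)

At (3/2, -3/2): F = (-6.0000, -22.7500).
Jacobian J = [[2·q + 1, 2·p], [-8·p - 2·q^2, -4·p·q + 2]].
At the point, J = [[-2.0000, 3.0000], [-16.5000, 11.0000]] (det J = 27.5000).
Solving J·Δ = −F gives Δ = (-0.0818, 1.9455).
Then the next iterate is (p, q)₁ = (1.4182, 0.4455).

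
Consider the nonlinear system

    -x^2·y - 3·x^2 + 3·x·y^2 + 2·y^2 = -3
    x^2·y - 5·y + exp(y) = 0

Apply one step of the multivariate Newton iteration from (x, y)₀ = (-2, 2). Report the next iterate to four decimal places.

(0.3185, 4.0596)

At (-2, 2): F = (-33.0000, 5.389056).
Jacobian J = [[-2·x·y - 6·x + 3·y^2, -x^2 + 6·x·y + 4·y], [2·x·y, x^2 + exp(y) - 5]].
At the point, J = [[32.0000, -20.0000], [-8.0000, 6.389056]] (det J = 44.449795).
Solving J·Δ = −F gives Δ = (2.3185, 2.0596).
Then the next iterate is (x, y)₁ = (0.3185, 4.0596).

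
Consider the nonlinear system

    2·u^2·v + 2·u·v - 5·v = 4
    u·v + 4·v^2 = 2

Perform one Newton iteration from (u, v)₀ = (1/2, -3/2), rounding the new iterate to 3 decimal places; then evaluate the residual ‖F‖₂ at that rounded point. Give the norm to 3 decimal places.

At (1/2, -3/2): F = (1.250, 6.250).
Jacobian J = [[4·u·v + 2·v, 2·u^2 + 2·u - 5], [v, u + 8·v]].
At the point, J = [[-6.000, -3.500], [-1.500, -11.500]] (det J = 63.750).
Solving J·Δ = −F gives Δ = (-0.118, 0.559).
Then the next iterate is (u, v)₁ = (0.382, -0.941).
Re-evaluating at (0.382, -0.941): F = (-0.28855, 1.18246), so ‖F‖₂ = 1.217.

1.217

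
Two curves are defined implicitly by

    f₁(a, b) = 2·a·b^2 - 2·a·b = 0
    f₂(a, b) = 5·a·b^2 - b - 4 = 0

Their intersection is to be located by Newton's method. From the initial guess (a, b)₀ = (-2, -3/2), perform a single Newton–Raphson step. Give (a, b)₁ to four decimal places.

(-1.0667, -1.0000)

At (-2, -3/2): F = (-15.0000, -25.0000).
Jacobian J = [[2·b^2 - 2·b, 4·a·b - 2·a], [5·b^2, 10·a·b - 1]].
At the point, J = [[7.5000, 16.0000], [11.2500, 29.0000]] (det J = 37.5000).
Solving J·Δ = −F gives Δ = (0.9333, 0.5000).
Then the next iterate is (a, b)₁ = (-1.0667, -1.0000).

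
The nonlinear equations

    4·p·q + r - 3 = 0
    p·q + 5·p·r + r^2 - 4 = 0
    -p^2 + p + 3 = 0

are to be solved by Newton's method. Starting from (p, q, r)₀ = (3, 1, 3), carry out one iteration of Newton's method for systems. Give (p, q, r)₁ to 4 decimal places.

At (3, 1, 3): F = (12.0000, 53.0000, -3.0000).
Jacobian J = [[4·q, 4·p, 1], [q + 5·r, p, 5·p + 2·r], [-2·p + 1, 0, 0]].
At the point, J = [[4.0000, 12.0000, 1.0000], [16.0000, 3.0000, 21.0000], [-5.0000, 0.0000, 0.0000]] (det J = -1245.0000).
Solving J·Δ = −F gives Δ = (-0.6000, -0.6353, -1.9759).
Then the next iterate is (p, q, r)₁ = (2.4000, 0.3647, 1.0241).

(2.4000, 0.3647, 1.0241)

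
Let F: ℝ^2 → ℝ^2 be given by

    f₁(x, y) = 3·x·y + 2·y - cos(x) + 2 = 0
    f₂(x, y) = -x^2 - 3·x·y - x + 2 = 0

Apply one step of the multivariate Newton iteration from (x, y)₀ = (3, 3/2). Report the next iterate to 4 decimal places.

At (3, 3/2): F = (19.489992, -23.5000).
Jacobian J = [[3·y + sin(x), 3·x + 2], [-2·x - 3·y - 1, -3·x]].
At the point, J = [[4.641120, 11.0000], [-11.5000, -9.0000]] (det J = 84.729920).
Solving J·Δ = −F gives Δ = (-0.9806, -1.3581).
Then the next iterate is (x, y)₁ = (2.0194, 0.1419).

(2.0194, 0.1419)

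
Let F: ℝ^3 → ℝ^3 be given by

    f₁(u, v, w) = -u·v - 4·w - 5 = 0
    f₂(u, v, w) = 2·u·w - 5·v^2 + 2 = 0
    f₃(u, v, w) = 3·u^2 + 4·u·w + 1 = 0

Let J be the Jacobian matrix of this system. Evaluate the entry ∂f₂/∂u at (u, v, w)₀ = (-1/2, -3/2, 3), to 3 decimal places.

∂f₂/∂u = 2·w.
At (-1/2, -3/2, 3) this is 6.000.

6.000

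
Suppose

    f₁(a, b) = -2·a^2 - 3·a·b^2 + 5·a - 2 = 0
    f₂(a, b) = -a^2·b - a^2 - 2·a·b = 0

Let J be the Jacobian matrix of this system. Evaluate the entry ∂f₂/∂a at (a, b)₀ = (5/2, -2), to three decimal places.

∂f₂/∂a = -2·a·b - 2·a - 2·b.
At (5/2, -2) this is 9.000.

9.000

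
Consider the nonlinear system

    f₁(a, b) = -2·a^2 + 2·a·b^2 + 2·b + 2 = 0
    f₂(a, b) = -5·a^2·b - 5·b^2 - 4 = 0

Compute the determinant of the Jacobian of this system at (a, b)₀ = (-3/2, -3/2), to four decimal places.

286.8750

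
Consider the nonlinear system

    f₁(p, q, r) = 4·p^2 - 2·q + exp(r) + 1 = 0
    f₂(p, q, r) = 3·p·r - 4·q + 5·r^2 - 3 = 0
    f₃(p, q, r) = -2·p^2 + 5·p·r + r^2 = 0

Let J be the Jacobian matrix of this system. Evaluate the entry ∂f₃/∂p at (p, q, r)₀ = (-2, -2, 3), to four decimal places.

23.0000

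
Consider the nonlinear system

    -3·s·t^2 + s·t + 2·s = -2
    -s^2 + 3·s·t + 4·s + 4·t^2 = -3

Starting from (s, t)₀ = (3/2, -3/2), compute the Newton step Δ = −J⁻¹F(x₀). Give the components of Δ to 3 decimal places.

At (3/2, -3/2): F = (-7.375, 9.000).
Jacobian J = [[-3·t^2 + t + 2, -6·s·t + s], [-2·s + 3·t + 4, 3·s + 8·t]].
At the point, J = [[-6.250, 15.000], [-3.500, -7.500]] (det J = 99.375).
Solving J·Δ = −F gives Δ = (0.802, 0.826).

(0.802, 0.826)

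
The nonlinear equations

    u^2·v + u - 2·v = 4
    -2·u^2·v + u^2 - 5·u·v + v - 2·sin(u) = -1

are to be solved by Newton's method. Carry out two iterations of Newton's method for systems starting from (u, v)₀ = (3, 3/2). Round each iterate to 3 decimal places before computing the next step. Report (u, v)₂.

At (3, 3/2): F = (9.500, -38.28224).
Jacobian J = [[2·u·v + 1, u^2 - 2], [-4·u·v + 2·u - 5·v - 2·cos(u), -2·u^2 - 5·u + 1]].
At the point, J = [[10.000, 7.000], [-17.52002, -32.000]] (det J = -197.35989).
Solving J·Δ = −F gives Δ = (-0.183, -1.096).
Then the next iterate is (u, v)₁ = (2.817, 0.404).
Round to (2.817, 0.404) and repeat: F = (1.21494, -3.40057), J = [[3.27614, 5.93549], [0.95729, -28.95598]].
Δ = (-0.149, -0.122), so (u, v)₂ = (2.668, 0.282).

(2.668, 0.282)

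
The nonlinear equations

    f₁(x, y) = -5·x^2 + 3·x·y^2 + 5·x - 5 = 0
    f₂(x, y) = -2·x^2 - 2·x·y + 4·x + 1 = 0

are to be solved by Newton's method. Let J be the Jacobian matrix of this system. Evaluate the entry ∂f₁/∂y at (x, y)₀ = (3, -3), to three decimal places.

-54.000

∂f₁/∂y = 6·x·y.
At (3, -3) this is -54.000.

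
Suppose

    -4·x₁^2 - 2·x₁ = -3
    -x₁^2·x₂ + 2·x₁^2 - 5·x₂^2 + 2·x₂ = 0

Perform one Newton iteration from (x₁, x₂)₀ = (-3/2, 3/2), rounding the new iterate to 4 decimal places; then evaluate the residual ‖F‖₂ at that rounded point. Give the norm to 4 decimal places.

1.6314

At (-3/2, 3/2): F = (-3.0000, -7.1250).
Jacobian J = [[-8·x₁ - 2, 0], [-2·x₁·x₂ + 4·x₁, -x₁^2 - 10·x₂ + 2]].
At the point, J = [[10.0000, 0.0000], [-1.5000, -15.2500]] (det J = -152.5000).
Solving J·Δ = −F gives Δ = (0.3000, -0.4967).
Then the next iterate is (x₁, x₂)₁ = (-1.2000, 1.0033).
Re-evaluating at (-1.2000, 1.0033): F = (-0.3600, -1.591206), so ‖F‖₂ = 1.6314.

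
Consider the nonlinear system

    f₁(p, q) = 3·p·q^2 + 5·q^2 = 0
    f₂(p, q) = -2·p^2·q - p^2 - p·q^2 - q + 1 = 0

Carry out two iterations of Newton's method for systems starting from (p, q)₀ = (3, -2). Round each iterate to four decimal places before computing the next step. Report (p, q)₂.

At (3, -2): F = (56.0000, 18.0000).
Jacobian J = [[3·q^2, 6·p·q + 10·q], [-4·p·q - 2·p - q^2, -2·p^2 - 2·p·q - 1]].
At the point, J = [[12.0000, -56.0000], [14.0000, -7.0000]] (det J = 700.0000).
Solving J·Δ = −F gives Δ = (-0.8800, 0.8114).
Then the next iterate is (p, q)₁ = (2.1200, -1.1886).
Round to (2.1200, -1.1886) and repeat: F = (16.049067, 5.383215), J = [[4.238310, -27.004992], [4.426558, -4.949136]].
Δ = (-0.6691, 0.4893), so (p, q)₂ = (1.4509, -0.6993).

(1.4509, -0.6993)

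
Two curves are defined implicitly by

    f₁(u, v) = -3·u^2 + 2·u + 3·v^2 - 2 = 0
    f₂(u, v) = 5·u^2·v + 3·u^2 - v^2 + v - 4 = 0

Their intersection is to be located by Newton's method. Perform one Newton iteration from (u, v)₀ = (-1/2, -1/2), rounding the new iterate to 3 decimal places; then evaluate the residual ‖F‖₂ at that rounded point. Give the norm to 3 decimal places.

6.577

At (-1/2, -1/2): F = (-3.000, -4.625).
Jacobian J = [[-6·u + 2, 6·v], [10·u·v + 6·u, 5·u^2 - 2·v + 1]].
At the point, J = [[5.000, -3.000], [-0.500, 3.250]] (det J = 14.750).
Solving J·Δ = −F gives Δ = (1.602, 1.669).
Then the next iterate is (u, v)₁ = (1.102, 1.169).
Re-evaluating at (1.102, 1.169): F = (0.66047, 6.54384), so ‖F‖₂ = 6.577.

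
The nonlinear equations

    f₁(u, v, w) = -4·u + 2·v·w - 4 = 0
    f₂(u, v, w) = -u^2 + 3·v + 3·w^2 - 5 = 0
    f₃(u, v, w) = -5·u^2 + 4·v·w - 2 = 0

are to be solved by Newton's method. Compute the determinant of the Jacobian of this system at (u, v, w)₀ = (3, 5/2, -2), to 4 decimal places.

J = [[-4, 2·w, 2·v], [-2·u, 3, 6·w], [-10·u, 4·w, 4·v]].
At the point, J = [[-4.0000, -4.0000, 5.0000], [-6.0000, 3.0000, -12.0000], [-30.0000, -8.0000, 10.0000]].
det J = -726.0000.

-726.0000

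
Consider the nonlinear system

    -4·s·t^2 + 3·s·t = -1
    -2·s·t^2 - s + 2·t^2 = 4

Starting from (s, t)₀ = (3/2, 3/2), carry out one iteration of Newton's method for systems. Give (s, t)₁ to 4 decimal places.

At (3/2, 3/2): F = (-5.7500, -7.7500).
Jacobian J = [[-4·t^2 + 3·t, -8·s·t + 3·s], [-2·t^2 - 1, -4·s·t + 4·t]].
At the point, J = [[-4.5000, -13.5000], [-5.5000, -3.0000]] (det J = -60.7500).
Solving J·Δ = −F gives Δ = (-1.4383, 0.0535).
Then the next iterate is (s, t)₁ = (0.0617, 1.5535).

(0.0617, 1.5535)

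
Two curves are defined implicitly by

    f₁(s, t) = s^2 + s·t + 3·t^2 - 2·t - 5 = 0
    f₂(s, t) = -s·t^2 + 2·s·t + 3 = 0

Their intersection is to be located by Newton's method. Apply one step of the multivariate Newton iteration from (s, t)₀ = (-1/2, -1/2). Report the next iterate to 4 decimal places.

At (-1/2, -1/2): F = (-2.7500, 3.6250).
Jacobian J = [[2·s + t, s + 6·t - 2], [-t^2 + 2·t, -2·s·t + 2·s]].
At the point, J = [[-1.5000, -5.5000], [-1.2500, -1.5000]] (det J = -4.6250).
Solving J·Δ = −F gives Δ = (5.2027, -1.9189).
Then the next iterate is (s, t)₁ = (4.7027, -2.4189).

(4.7027, -2.4189)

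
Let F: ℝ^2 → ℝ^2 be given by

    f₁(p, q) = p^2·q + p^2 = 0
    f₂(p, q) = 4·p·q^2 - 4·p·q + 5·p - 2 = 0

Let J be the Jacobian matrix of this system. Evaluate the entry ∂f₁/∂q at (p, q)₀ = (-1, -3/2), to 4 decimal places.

∂f₁/∂q = p^2.
At (-1, -3/2) this is 1.0000.

1.0000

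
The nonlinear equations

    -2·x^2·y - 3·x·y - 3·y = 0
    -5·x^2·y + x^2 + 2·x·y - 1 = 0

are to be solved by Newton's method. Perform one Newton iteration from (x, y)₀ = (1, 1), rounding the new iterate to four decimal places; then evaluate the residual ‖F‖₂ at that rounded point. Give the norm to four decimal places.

0.0000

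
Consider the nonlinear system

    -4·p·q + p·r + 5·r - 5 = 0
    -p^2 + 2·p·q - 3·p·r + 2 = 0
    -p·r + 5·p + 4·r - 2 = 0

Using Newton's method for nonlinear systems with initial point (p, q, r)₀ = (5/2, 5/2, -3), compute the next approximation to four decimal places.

(1.6333, -1.1567, -2.3778)

At (5/2, 5/2, -3): F = (-52.5000, 30.7500, 6.0000).
Jacobian J = [[-4·q + r, -4·p, p + 5], [-2·p + 2·q - 3·r, 2·p, -3·p], [-r + 5, 0, -p + 4]].
At the point, J = [[-13.0000, -10.0000, 7.5000], [9.0000, 5.0000, -7.5000], [8.0000, 0.0000, 1.5000]] (det J = 337.5000).
Solving J·Δ = −F gives Δ = (-0.8667, -3.6567, 0.6222).
Then the next iterate is (p, q, r)₁ = (1.6333, -1.1567, -2.3778).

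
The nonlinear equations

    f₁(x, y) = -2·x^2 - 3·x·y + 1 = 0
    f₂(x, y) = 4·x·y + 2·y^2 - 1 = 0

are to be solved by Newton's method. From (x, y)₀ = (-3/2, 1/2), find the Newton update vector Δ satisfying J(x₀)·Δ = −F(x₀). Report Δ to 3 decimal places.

(0.769, -0.491)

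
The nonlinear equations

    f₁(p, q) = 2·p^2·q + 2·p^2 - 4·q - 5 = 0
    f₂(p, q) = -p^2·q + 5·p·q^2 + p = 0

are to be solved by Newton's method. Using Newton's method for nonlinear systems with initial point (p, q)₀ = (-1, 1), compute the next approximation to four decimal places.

At (-1, 1): F = (-5.0000, -7.0000).
Jacobian J = [[4·p·q + 4·p, 2·p^2 - 4], [-2·p·q + 5·q^2 + 1, -p^2 + 10·p·q]].
At the point, J = [[-8.0000, -2.0000], [8.0000, -11.0000]] (det J = 104.0000).
Solving J·Δ = −F gives Δ = (-0.3942, -0.9231).
Then the next iterate is (p, q)₁ = (-1.3942, 0.0769).

(-1.3942, 0.0769)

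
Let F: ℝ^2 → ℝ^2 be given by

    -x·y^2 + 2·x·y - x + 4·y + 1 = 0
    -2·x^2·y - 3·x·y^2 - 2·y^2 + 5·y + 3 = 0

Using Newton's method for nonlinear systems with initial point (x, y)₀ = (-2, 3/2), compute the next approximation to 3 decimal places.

(-1.333, 0.278)

At (-2, 3/2): F = (7.500, 7.500).
Jacobian J = [[-y^2 + 2·y - 1, -2·x·y + 2·x + 4], [-4·x·y - 3·y^2, -2·x^2 - 6·x·y - 4·y + 5]].
At the point, J = [[-0.250, 6.000], [5.250, 9.000]] (det J = -33.750).
Solving J·Δ = −F gives Δ = (0.667, -1.222).
Then the next iterate is (x, y)₁ = (-1.333, 0.278).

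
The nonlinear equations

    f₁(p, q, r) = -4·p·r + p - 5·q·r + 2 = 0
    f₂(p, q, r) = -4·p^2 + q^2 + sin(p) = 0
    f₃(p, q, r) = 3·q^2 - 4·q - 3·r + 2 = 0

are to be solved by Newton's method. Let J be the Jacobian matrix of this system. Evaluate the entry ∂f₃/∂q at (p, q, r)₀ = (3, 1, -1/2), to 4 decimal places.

2.0000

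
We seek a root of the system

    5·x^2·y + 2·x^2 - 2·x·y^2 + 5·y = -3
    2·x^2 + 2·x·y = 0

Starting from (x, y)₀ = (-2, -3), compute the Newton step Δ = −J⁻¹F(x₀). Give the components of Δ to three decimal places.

(0.754, 2.361)

At (-2, -3): F = (-28.000, 20.000).
Jacobian J = [[10·x·y + 4·x - 2·y^2, 5·x^2 - 4·x·y + 5], [4·x + 2·y, 2·x]].
At the point, J = [[34.000, 1.000], [-14.000, -4.000]] (det J = -122.000).
Solving J·Δ = −F gives Δ = (0.754, 2.361).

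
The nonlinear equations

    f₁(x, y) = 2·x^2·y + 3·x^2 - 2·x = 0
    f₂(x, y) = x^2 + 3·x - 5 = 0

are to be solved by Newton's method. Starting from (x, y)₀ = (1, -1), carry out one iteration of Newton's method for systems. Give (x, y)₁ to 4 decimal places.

(1.2000, -0.5000)

At (1, -1): F = (-1.0000, -1.0000).
Jacobian J = [[4·x·y + 6·x - 2, 2·x^2], [2·x + 3, 0]].
At the point, J = [[0.0000, 2.0000], [5.0000, 0.0000]] (det J = -10.0000).
Solving J·Δ = −F gives Δ = (0.2000, 0.5000).
Then the next iterate is (x, y)₁ = (1.2000, -0.5000).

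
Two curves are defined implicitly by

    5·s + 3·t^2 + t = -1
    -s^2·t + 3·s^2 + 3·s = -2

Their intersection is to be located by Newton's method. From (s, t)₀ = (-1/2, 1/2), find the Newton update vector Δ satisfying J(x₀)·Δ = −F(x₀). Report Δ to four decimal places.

(-1.3654, 1.7692)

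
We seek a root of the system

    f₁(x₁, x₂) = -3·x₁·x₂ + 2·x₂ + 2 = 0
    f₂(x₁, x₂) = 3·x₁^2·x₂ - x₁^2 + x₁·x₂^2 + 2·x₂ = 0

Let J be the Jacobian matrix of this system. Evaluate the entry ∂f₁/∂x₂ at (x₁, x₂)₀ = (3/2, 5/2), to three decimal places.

∂f₁/∂x₂ = -3·x₁ + 2.
At (3/2, 5/2) this is -2.500.

-2.500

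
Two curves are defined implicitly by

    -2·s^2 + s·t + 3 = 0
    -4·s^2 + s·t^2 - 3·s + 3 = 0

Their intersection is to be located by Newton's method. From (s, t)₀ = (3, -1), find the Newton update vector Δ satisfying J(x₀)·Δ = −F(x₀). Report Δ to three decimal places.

At (3, -1): F = (-18.000, -39.000).
Jacobian J = [[-4·s + t, s], [-8·s + t^2 - 3, 2·s·t]].
At the point, J = [[-13.000, 3.000], [-26.000, -6.000]] (det J = 156.000).
Solving J·Δ = −F gives Δ = (-1.442, -0.250).

(-1.442, -0.250)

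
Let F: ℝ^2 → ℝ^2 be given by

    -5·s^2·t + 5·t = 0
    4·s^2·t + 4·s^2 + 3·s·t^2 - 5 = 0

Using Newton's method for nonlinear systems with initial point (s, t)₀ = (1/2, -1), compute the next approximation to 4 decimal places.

(1.4706, -1.2941)

At (1/2, -1): F = (-3.7500, -3.5000).
Jacobian J = [[-10·s·t, -5·s^2 + 5], [8·s·t + 8·s + 3·t^2, 4·s^2 + 6·s·t]].
At the point, J = [[5.0000, 3.7500], [3.0000, -2.0000]] (det J = -21.2500).
Solving J·Δ = −F gives Δ = (0.9706, -0.2941).
Then the next iterate is (s, t)₁ = (1.4706, -1.2941).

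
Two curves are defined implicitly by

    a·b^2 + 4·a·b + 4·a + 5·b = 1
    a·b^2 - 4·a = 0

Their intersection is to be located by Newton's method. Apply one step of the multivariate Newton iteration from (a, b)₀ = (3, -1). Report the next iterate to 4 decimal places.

(-1.3333, -0.3333)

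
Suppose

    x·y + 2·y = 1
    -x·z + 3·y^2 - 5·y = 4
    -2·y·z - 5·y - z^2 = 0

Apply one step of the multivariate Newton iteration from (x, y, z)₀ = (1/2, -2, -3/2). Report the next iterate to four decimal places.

At (1/2, -2, -3/2): F = (-6.0000, 18.7500, 1.7500).
Jacobian J = [[y, x + 2, 0], [-z, 6·y - 5, -x], [0, -2·z - 5, -2·y - 2·z]].
At the point, J = [[-2.0000, 2.5000, 0.0000], [1.5000, -17.0000, -0.5000], [0.0000, -2.0000, 7.0000]] (det J = 213.7500).
Solving J·Δ = −F gives Δ = (-1.8231, 0.9415, 0.0190).
Then the next iterate is (x, y, z)₁ = (-1.3231, -1.0585, -1.4810).

(-1.3231, -1.0585, -1.4810)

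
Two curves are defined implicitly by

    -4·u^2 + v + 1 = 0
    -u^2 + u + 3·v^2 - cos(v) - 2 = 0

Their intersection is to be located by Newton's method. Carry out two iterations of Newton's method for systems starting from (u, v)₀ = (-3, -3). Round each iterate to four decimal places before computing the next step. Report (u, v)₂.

At (-3, -3): F = (-38.0000, 13.989992).
Jacobian J = [[-8·u, 1], [-2·u + 1, 6·v + sin(v)]].
At the point, J = [[24.0000, 1.0000], [7.0000, -18.141120]] (det J = -442.386880).
Solving J·Δ = −F gives Δ = (1.5267, 1.3603).
Then the next iterate is (u, v)₁ = (-1.4733, -1.6397).
Round to (-1.4733, -1.6397) and repeat: F = (-9.322152, 2.490785), J = [[11.7864, 1.0000], [3.9466, -10.835827]].
Δ = (0.7483, 0.5024), so (u, v)₂ = (-0.7250, -1.1373).

(-0.7250, -1.1373)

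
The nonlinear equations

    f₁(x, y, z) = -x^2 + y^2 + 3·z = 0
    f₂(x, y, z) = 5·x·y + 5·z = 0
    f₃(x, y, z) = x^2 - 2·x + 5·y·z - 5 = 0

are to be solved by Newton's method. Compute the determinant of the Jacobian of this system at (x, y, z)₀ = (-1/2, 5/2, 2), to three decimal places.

J = [[-2·x, 2·y, 3], [5·y, 5·x, 5], [2·x - 2, 5·z, 5·y]].
At the point, J = [[1.000, 5.000, 3.000], [12.500, -2.500, 5.000], [-3.000, 10.000, 12.500]].
det J = -585.000.

-585.000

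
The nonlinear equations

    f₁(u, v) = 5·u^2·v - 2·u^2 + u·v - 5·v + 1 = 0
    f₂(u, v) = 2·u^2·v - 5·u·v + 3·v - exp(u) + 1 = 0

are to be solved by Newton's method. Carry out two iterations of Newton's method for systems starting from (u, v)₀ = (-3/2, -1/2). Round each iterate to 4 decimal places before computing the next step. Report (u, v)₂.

(-0.8920, -0.0910)

At (-3/2, -1/2): F = (-5.8750, -6.723130).
Jacobian J = [[10·u·v - 4·u + v, 5·u^2 + u - 5], [4·u·v - 5·v - exp(u), 2·u^2 - 5·u + 3]].
At the point, J = [[13.0000, 4.7500], [5.276870, 15.0000]] (det J = 169.934868).
Solving J·Δ = −F gives Δ = (0.3307, 0.3319).
Then the next iterate is (u, v)₁ = (-1.1693, -0.1681).
Round to (-1.1693, -0.1681) and repeat: F = (-1.846650, -1.257355), J = [[6.474693, 0.667012], [1.316153, 11.581025]].
Δ = (0.2773, 0.0771), so (u, v)₂ = (-0.8920, -0.0910).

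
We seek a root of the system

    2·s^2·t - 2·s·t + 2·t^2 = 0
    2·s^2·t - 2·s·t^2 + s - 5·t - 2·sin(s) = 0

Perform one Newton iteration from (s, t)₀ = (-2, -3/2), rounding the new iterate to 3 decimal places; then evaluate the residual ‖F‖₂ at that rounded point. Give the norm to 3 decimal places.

At (-2, -3/2): F = (-13.500, 4.31859).
Jacobian J = [[4·s·t - 2·t, 2·s^2 - 2·s + 4·t], [4·s·t - 2·t^2 - 2·cos(s) + 1, 2·s^2 - 4·s·t - 5]].
At the point, J = [[15.000, 6.000], [9.33229, -9.000]] (det J = -190.99376).
Solving J·Δ = −F gives Δ = (0.500, 0.999).
Then the next iterate is (s, t)₁ = (-1.500, -0.501).
Re-evaluating at (-1.500, -0.501): F = (-3.25550, 1.49849), so ‖F‖₂ = 3.584.

3.584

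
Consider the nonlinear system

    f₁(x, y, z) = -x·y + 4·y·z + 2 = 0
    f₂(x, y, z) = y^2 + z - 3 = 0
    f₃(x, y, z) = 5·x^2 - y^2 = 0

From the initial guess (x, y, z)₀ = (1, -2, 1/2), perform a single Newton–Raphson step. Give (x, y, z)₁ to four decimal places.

At (1, -2, 1/2): F = (0.0000, 1.5000, 1.0000).
Jacobian J = [[-y, -x + 4·z, 4·y], [0, 2·y, 1], [10·x, -2·y, 0]].
At the point, J = [[2.0000, 1.0000, -8.0000], [0.0000, -4.0000, 1.0000], [10.0000, 4.0000, 0.0000]] (det J = -318.0000).
Solving J·Δ = −F gives Δ = (-0.2484, 0.3711, -0.0157).
Then the next iterate is (x, y, z)₁ = (0.7516, -1.6289, 0.4843).

(0.7516, -1.6289, 0.4843)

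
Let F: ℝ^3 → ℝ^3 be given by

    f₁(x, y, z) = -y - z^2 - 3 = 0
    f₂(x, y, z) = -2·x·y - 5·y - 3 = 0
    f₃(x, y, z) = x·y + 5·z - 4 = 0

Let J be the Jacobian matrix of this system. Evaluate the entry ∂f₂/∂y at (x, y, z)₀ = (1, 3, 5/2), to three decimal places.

∂f₂/∂y = -2·x - 5.
At (1, 3, 5/2) this is -7.000.

-7.000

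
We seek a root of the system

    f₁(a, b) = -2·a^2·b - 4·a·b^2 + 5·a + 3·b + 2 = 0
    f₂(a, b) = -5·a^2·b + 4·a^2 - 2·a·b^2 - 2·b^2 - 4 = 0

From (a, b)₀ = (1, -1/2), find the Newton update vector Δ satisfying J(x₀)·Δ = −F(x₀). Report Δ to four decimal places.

At (1, -1/2): F = (5.5000, 1.5000).
Jacobian J = [[-4·a·b - 4·b^2 + 5, -2·a^2 - 8·a·b + 3], [-10·a·b + 8·a - 2·b^2, -5·a^2 - 4·a·b - 4·b]].
At the point, J = [[6.0000, 5.0000], [12.5000, -1.0000]] (det J = -68.5000).
Solving J·Δ = −F gives Δ = (-0.1898, -0.8723).

(-0.1898, -0.8723)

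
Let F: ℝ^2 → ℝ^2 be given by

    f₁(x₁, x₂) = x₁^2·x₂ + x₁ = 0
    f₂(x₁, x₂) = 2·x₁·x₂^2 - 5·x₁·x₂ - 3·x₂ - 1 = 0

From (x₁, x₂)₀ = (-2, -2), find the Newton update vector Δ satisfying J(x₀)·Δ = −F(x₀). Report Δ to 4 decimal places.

At (-2, -2): F = (-10.0000, -31.0000).
Jacobian J = [[2·x₁·x₂ + 1, x₁^2], [2·x₂^2 - 5·x₂, 4·x₁·x₂ - 5·x₁ - 3]].
At the point, J = [[9.0000, 4.0000], [18.0000, 23.0000]] (det J = 135.0000).
Solving J·Δ = −F gives Δ = (0.7852, 0.7333).

(0.7852, 0.7333)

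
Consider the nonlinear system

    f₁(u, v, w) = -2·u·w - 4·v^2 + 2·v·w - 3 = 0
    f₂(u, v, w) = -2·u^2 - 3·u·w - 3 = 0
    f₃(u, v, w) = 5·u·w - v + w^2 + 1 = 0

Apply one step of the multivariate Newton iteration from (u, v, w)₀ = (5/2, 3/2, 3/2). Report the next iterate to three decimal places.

At (5/2, 3/2, 3/2): F = (-15.000, -26.750, 20.500).
Jacobian J = [[-2·w, -8·v + 2·w, -2·u + 2·v], [-4·u - 3·w, 0, -3·u], [5·w, -1, 5·u + 2·w]].
At the point, J = [[-3.000, -9.000, -2.000], [-14.500, 0.000, -7.500], [7.500, -1.000, 15.500]] (det J = -1523.000).
Solving J·Δ = −F gives Δ = (-1.503, -1.019, -0.661).
Then the next iterate is (u, v, w)₁ = (0.997, 0.481, 0.839).

(0.997, 0.481, 0.839)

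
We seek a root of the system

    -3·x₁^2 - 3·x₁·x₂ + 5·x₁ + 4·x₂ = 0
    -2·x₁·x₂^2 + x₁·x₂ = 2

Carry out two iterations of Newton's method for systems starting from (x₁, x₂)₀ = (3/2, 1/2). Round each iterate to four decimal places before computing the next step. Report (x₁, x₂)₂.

(1.6557, -0.0678)

At (3/2, 1/2): F = (0.5000, -2.0000).
Jacobian J = [[-6·x₁ - 3·x₂ + 5, -3·x₁ + 4], [-2·x₂^2 + x₂, -4·x₁·x₂ + x₁]].
At the point, J = [[-5.5000, -0.5000], [0.0000, -1.5000]] (det J = 8.2500).
Solving J·Δ = −F gives Δ = (0.2121, -1.3333).
Then the next iterate is (x₁, x₂)₁ = (1.7121, -0.8333).
Round to (1.7121, -0.8333) and repeat: F = (0.713520, -5.804419), J = [[-2.7727, -1.1363], [-2.222078, 7.418872]].
Δ = (-0.0564, 0.7655), so (x₁, x₂)₂ = (1.6557, -0.0678).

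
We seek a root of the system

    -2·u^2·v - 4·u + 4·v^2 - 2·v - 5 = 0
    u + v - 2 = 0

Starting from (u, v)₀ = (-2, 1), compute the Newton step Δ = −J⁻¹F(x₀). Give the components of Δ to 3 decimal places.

At (-2, 1): F = (-3.000, -3.000).
Jacobian J = [[-4·u·v - 4, -2·u^2 + 8·v - 2], [1, 1]].
At the point, J = [[4.000, -2.000], [1.000, 1.000]] (det J = 6.000).
Solving J·Δ = −F gives Δ = (1.500, 1.500).

(1.500, 1.500)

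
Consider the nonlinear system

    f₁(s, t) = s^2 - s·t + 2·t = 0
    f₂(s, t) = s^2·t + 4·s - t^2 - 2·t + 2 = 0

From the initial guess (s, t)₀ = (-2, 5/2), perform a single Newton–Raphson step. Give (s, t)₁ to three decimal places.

At (-2, 5/2): F = (14.000, -7.250).
Jacobian J = [[2·s - t, -s + 2], [2·s·t + 4, s^2 - 2·t - 2]].
At the point, J = [[-6.500, 4.000], [-6.000, -3.000]] (det J = 43.500).
Solving J·Δ = −F gives Δ = (0.299, -3.014).
Then the next iterate is (s, t)₁ = (-1.701, -0.514).

(-1.701, -0.514)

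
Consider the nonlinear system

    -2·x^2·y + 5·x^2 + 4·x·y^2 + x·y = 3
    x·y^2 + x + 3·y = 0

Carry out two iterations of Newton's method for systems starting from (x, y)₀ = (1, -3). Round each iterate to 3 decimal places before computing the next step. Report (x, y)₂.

(1.478, 0.302)

At (1, -3): F = (41.000, 1.000).
Jacobian J = [[-4·x·y + 10·x + 4·y^2 + y, -2·x^2 + 8·x·y + x], [y^2 + 1, 2·x·y + 3]].
At the point, J = [[55.000, -25.000], [10.000, -3.000]] (det J = 85.000).
Solving J·Δ = −F gives Δ = (1.153, 4.176).
Then the next iterate is (x, y)₁ = (2.153, 1.176).
Round to (2.153, 1.176) and repeat: F = (23.71668, 8.65855), J = [[18.11019, 13.13761], [2.38298, 8.06386]].
Δ = (-0.675, -0.874), so (x, y)₂ = (1.478, 0.302).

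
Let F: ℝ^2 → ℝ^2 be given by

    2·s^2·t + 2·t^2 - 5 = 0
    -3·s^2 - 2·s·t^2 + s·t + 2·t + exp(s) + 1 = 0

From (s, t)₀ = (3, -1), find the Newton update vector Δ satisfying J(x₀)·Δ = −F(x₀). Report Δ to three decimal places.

(-0.629, 0.961)

At (3, -1): F = (-21.000, -16.91446).
Jacobian J = [[4·s·t, 2·s^2 + 4·t], [-6·s - 2·t^2 + t + exp(s), -4·s·t + s + 2]].
At the point, J = [[-12.000, 14.000], [-0.91446, 17.000]] (det J = -191.19752).
Solving J·Δ = −F gives Δ = (-0.629, 0.961).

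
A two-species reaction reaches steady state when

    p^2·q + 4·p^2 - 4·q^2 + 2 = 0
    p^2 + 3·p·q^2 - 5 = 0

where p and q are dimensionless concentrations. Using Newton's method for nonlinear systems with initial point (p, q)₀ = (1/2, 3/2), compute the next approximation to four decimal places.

(0.8581, 1.1889)

At (1/2, 3/2): F = (-5.6250, -1.3750).
Jacobian J = [[2·p·q + 8·p, p^2 - 8·q], [2·p + 3·q^2, 6·p·q]].
At the point, J = [[5.5000, -11.7500], [7.7500, 4.5000]] (det J = 115.8125).
Solving J·Δ = −F gives Δ = (0.3581, -0.3111).
Then the next iterate is (p, q)₁ = (0.8581, 1.1889).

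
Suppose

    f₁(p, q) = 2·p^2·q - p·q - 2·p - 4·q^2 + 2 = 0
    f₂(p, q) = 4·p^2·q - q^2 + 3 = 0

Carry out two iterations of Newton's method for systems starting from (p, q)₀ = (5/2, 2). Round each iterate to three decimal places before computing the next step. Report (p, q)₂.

(1.919, -0.226)

At (5/2, 2): F = (1.000, 49.000).
Jacobian J = [[4·p·q - q - 2, 2·p^2 - p - 8·q], [8·p·q, 4·p^2 - 2·q]].
At the point, J = [[16.000, -6.000], [40.000, 21.000]] (det J = 576.000).
Solving J·Δ = −F gives Δ = (-0.547, -1.292).
Then the next iterate is (p, q)₁ = (1.953, 0.708).
Round to (1.953, 0.708) and repeat: F = (0.10714, 13.30058), J = [[2.82290, 0.01142], [11.06179, 13.84084]].
Δ = (-0.034, -0.934), so (p, q)₂ = (1.919, -0.226).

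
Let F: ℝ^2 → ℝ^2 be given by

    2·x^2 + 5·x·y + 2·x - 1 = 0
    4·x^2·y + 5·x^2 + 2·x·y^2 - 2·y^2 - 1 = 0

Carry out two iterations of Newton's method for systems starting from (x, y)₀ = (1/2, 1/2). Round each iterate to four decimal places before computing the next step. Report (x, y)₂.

At (1/2, 1/2): F = (1.7500, 0.5000).
Jacobian J = [[4·x + 5·y + 2, 5·x], [8·x·y + 10·x + 2·y^2, 4·x^2 + 4·x·y - 4·y]].
At the point, J = [[6.5000, 2.5000], [7.5000, 0.0000]] (det J = -18.7500).
Solving J·Δ = −F gives Δ = (-0.0667, -0.5267).
Then the next iterate is (x, y)₁ = (0.4333, -0.0267).
Round to (0.4333, -0.0267) and repeat: F = (0.184252, -0.082115), J = [[3.5997, 2.1665], [4.241873, 0.811519]].
Δ = (0.0522, -0.1718), so (x, y)₂ = (0.4855, -0.1985).

(0.4855, -0.1985)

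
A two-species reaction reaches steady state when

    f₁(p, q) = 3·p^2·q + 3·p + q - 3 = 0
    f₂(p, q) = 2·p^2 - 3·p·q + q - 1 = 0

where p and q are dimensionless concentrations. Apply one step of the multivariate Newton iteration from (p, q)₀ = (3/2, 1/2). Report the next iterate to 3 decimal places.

At (3/2, 1/2): F = (5.375, 1.750).
Jacobian J = [[6·p·q + 3, 3·p^2 + 1], [4·p - 3·q, -3·p + 1]].
At the point, J = [[7.500, 7.750], [4.500, -3.500]] (det J = -61.125).
Solving J·Δ = −F gives Δ = (-0.530, -0.181).
Then the next iterate is (p, q)₁ = (0.970, 0.319).

(0.970, 0.319)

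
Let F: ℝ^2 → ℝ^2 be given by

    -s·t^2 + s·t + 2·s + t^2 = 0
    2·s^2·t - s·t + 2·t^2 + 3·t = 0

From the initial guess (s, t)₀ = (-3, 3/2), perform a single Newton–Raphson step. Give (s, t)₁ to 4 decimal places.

At (-3, 3/2): F = (-1.5000, 40.5000).
Jacobian J = [[-t^2 + t + 2, -2·s·t + s + 2·t], [4·s·t - t, 2·s^2 - s + 4·t + 3]].
At the point, J = [[1.2500, 9.0000], [-19.5000, 30.0000]] (det J = 213.0000).
Solving J·Δ = −F gives Δ = (1.9225, -0.1004).
Then the next iterate is (s, t)₁ = (-1.0775, 1.3996).

(-1.0775, 1.3996)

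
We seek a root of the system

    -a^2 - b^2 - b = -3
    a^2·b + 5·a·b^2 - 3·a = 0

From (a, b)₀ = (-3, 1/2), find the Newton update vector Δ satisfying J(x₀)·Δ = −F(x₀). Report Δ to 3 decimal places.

At (-3, 1/2): F = (-6.750, 9.750).
Jacobian J = [[-2·a, -2·b - 1], [2·a·b + 5·b^2 - 3, a^2 + 10·a·b]].
At the point, J = [[6.000, -2.000], [-4.750, -6.000]] (det J = -45.500).
Solving J·Δ = −F gives Δ = (1.319, 0.581).

(1.319, 0.581)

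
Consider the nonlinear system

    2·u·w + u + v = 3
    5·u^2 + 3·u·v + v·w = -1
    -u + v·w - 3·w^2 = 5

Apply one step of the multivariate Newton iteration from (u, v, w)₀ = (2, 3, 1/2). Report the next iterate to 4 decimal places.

At (2, 3, 1/2): F = (4.0000, 40.5000, -6.2500).
Jacobian J = [[2·w + 1, 1, 2·u], [10·u + 3·v, 3·u + w, v], [-1, w, v - 6·w]].
At the point, J = [[2.0000, 1.0000, 4.0000], [29.0000, 6.5000, 3.0000], [-1.0000, 0.5000, 0.0000]] (det J = 78.0000).
Solving J·Δ = −F gives Δ = (-2.8045, 6.8910, -1.3205).
Then the next iterate is (u, v, w)₁ = (-0.8045, 9.8910, -0.8205).

(-0.8045, 9.8910, -0.8205)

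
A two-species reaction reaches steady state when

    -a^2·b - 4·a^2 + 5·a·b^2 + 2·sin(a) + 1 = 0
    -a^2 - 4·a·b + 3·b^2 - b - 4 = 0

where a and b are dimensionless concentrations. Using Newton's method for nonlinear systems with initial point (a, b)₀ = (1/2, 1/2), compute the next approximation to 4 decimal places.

At (1/2, 1/2): F = (1.458851, -5.0000).
Jacobian J = [[-2·a·b - 8·a + 5·b^2 + 2·cos(a), -a^2 + 10·a·b], [-2·a - 4·b, -4·a + 6·b - 1]].
At the point, J = [[-1.494835, 2.2500], [-3.0000, 0.0000]] (det J = 6.7500).
Solving J·Δ = −F gives Δ = (-1.6667, -1.7557).
Then the next iterate is (a, b)₁ = (-1.1667, -1.2557).

(-1.1667, -1.2557)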